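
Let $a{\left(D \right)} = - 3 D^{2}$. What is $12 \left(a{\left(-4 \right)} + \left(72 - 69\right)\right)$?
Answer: $-540$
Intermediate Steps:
$12 \left(a{\left(-4 \right)} + \left(72 - 69\right)\right) = 12 \left(- 3 \left(-4\right)^{2} + \left(72 - 69\right)\right) = 12 \left(\left(-3\right) 16 + \left(72 - 69\right)\right) = 12 \left(-48 + 3\right) = 12 \left(-45\right) = -540$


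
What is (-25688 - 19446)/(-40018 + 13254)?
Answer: 22567/13382 ≈ 1.6864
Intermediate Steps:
(-25688 - 19446)/(-40018 + 13254) = -45134/(-26764) = -45134*(-1/26764) = 22567/13382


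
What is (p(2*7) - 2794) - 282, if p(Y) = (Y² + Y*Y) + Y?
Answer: -2670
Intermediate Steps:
p(Y) = Y + 2*Y² (p(Y) = (Y² + Y²) + Y = 2*Y² + Y = Y + 2*Y²)
(p(2*7) - 2794) - 282 = ((2*7)*(1 + 2*(2*7)) - 2794) - 282 = (14*(1 + 2*14) - 2794) - 282 = (14*(1 + 28) - 2794) - 282 = (14*29 - 2794) - 282 = (406 - 2794) - 282 = -2388 - 282 = -2670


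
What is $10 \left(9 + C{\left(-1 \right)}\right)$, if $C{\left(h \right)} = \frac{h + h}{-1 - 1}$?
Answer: $100$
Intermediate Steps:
$C{\left(h \right)} = - h$ ($C{\left(h \right)} = \frac{2 h}{-2} = 2 h \left(- \frac{1}{2}\right) = - h$)
$10 \left(9 + C{\left(-1 \right)}\right) = 10 \left(9 - -1\right) = 10 \left(9 + 1\right) = 10 \cdot 10 = 100$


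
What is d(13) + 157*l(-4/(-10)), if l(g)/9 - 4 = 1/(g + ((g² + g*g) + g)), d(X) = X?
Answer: 193945/28 ≈ 6926.6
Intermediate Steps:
l(g) = 36 + 9/(2*g + 2*g²) (l(g) = 36 + 9/(g + ((g² + g*g) + g)) = 36 + 9/(g + ((g² + g²) + g)) = 36 + 9/(g + (2*g² + g)) = 36 + 9/(g + (g + 2*g²)) = 36 + 9/(2*g + 2*g²))
d(13) + 157*l(-4/(-10)) = 13 + 157*(9*(1 + 8*(-4/(-10)) + 8*(-4/(-10))²)/(2*((-4/(-10)))*(1 - 4/(-10)))) = 13 + 157*(9*(1 + 8*(-4*(-⅒)) + 8*(-4*(-⅒))²)/(2*((-4*(-⅒)))*(1 - 4*(-⅒)))) = 13 + 157*(9*(1 + 8*(⅖) + 8*(⅖)²)/(2*(⅖)*(1 + ⅖))) = 13 + 157*((9/2)*(5/2)*(1 + 16/5 + 8*(4/25))/(7/5)) = 13 + 157*((9/2)*(5/2)*(5/7)*(1 + 16/5 + 32/25)) = 13 + 157*((9/2)*(5/2)*(5/7)*(137/25)) = 13 + 157*(1233/28) = 13 + 193581/28 = 193945/28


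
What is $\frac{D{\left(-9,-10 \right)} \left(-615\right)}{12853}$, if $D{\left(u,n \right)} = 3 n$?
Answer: $\frac{18450}{12853} \approx 1.4355$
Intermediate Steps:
$\frac{D{\left(-9,-10 \right)} \left(-615\right)}{12853} = \frac{3 \left(-10\right) \left(-615\right)}{12853} = \left(-30\right) \left(-615\right) \frac{1}{12853} = 18450 \cdot \frac{1}{12853} = \frac{18450}{12853}$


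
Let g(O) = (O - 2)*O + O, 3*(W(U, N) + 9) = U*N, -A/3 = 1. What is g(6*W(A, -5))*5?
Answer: 3000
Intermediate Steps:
A = -3 (A = -3*1 = -3)
W(U, N) = -9 + N*U/3 (W(U, N) = -9 + (U*N)/3 = -9 + (N*U)/3 = -9 + N*U/3)
g(O) = O + O*(-2 + O) (g(O) = (-2 + O)*O + O = O*(-2 + O) + O = O + O*(-2 + O))
g(6*W(A, -5))*5 = ((6*(-9 + (⅓)*(-5)*(-3)))*(-1 + 6*(-9 + (⅓)*(-5)*(-3))))*5 = ((6*(-9 + 5))*(-1 + 6*(-9 + 5)))*5 = ((6*(-4))*(-1 + 6*(-4)))*5 = -24*(-1 - 24)*5 = -24*(-25)*5 = 600*5 = 3000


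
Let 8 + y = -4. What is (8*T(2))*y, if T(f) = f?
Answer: -192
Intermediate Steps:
y = -12 (y = -8 - 4 = -12)
(8*T(2))*y = (8*2)*(-12) = 16*(-12) = -192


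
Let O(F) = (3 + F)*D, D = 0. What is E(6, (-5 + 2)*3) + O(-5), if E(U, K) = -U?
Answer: -6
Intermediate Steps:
O(F) = 0 (O(F) = (3 + F)*0 = 0)
E(6, (-5 + 2)*3) + O(-5) = -1*6 + 0 = -6 + 0 = -6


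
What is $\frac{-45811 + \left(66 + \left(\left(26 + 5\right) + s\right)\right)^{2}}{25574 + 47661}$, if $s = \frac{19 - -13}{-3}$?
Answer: $- \frac{345218}{659115} \approx -0.52376$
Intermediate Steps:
$s = - \frac{32}{3}$ ($s = \left(19 + 13\right) \left(- \frac{1}{3}\right) = 32 \left(- \frac{1}{3}\right) = - \frac{32}{3} \approx -10.667$)
$\frac{-45811 + \left(66 + \left(\left(26 + 5\right) + s\right)\right)^{2}}{25574 + 47661} = \frac{-45811 + \left(66 + \left(\left(26 + 5\right) - \frac{32}{3}\right)\right)^{2}}{25574 + 47661} = \frac{-45811 + \left(66 + \left(31 - \frac{32}{3}\right)\right)^{2}}{73235} = \left(-45811 + \left(66 + \frac{61}{3}\right)^{2}\right) \frac{1}{73235} = \left(-45811 + \left(\frac{259}{3}\right)^{2}\right) \frac{1}{73235} = \left(-45811 + \frac{67081}{9}\right) \frac{1}{73235} = \left(- \frac{345218}{9}\right) \frac{1}{73235} = - \frac{345218}{659115}$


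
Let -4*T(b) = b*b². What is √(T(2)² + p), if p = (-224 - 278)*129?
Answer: I*√64754 ≈ 254.47*I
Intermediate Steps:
T(b) = -b³/4 (T(b) = -b*b²/4 = -b³/4)
p = -64758 (p = -502*129 = -64758)
√(T(2)² + p) = √((-¼*2³)² - 64758) = √((-¼*8)² - 64758) = √((-2)² - 64758) = √(4 - 64758) = √(-64754) = I*√64754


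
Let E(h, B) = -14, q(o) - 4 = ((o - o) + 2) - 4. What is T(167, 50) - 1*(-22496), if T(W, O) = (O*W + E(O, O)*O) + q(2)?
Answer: 30148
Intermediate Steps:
q(o) = 2 (q(o) = 4 + (((o - o) + 2) - 4) = 4 + ((0 + 2) - 4) = 4 + (2 - 4) = 4 - 2 = 2)
T(W, O) = 2 - 14*O + O*W (T(W, O) = (O*W - 14*O) + 2 = (-14*O + O*W) + 2 = 2 - 14*O + O*W)
T(167, 50) - 1*(-22496) = (2 - 14*50 + 50*167) - 1*(-22496) = (2 - 700 + 8350) + 22496 = 7652 + 22496 = 30148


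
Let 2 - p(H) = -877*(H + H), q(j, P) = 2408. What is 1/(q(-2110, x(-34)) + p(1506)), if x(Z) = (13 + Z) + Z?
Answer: 1/2643934 ≈ 3.7822e-7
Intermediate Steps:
x(Z) = 13 + 2*Z
p(H) = 2 + 1754*H (p(H) = 2 - (-877)*(H + H) = 2 - (-877)*2*H = 2 - (-1754)*H = 2 + 1754*H)
1/(q(-2110, x(-34)) + p(1506)) = 1/(2408 + (2 + 1754*1506)) = 1/(2408 + (2 + 2641524)) = 1/(2408 + 2641526) = 1/2643934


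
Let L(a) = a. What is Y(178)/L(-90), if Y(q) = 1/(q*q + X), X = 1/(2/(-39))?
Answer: -1/2849805 ≈ -3.5090e-7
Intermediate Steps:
X = -39/2 (X = 1/(2*(-1/39)) = 1/(-2/39) = -39/2 ≈ -19.500)
Y(q) = 1/(-39/2 + q²) (Y(q) = 1/(q*q - 39/2) = 1/(q² - 39/2) = 1/(-39/2 + q²))
Y(178)/L(-90) = (2/(-39 + 2*178²))/(-90) = (2/(-39 + 2*31684))*(-1/90) = (2/(-39 + 63368))*(-1/90) = (2/63329)*(-1/90) = -1/2849805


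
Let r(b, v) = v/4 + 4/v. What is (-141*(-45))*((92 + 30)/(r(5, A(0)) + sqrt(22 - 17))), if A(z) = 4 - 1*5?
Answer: -52638120/209 - 12385440*sqrt(5)/209 ≈ -3.8437e+5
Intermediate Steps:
A(z) = -1 (A(z) = 4 - 5 = -1)
r(b, v) = 4/v + v/4 (r(b, v) = v*(1/4) + 4/v = v/4 + 4/v = 4/v + v/4)
(-141*(-45))*((92 + 30)/(r(5, A(0)) + sqrt(22 - 17))) = (-141*(-45))*((92 + 30)/((4/(-1) + (1/4)*(-1)) + sqrt(22 - 17))) = 6345*(122/((4*(-1) - 1/4) + sqrt(5))) = 6345*(122/((-4 - 1/4) + sqrt(5))) = 6345*(122/(-17/4 + sqrt(5))) = 774090/(-17/4 + sqrt(5))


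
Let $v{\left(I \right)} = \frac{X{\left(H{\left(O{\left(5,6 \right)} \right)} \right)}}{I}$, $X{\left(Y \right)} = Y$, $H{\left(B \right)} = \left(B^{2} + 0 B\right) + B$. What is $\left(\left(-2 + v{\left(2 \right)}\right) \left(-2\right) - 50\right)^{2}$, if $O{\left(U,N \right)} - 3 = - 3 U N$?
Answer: $56670784$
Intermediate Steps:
$O{\left(U,N \right)} = 3 - 3 N U$ ($O{\left(U,N \right)} = 3 + - 3 U N = 3 - 3 N U$)
$H{\left(B \right)} = B + B^{2}$ ($H{\left(B \right)} = \left(B^{2} + 0\right) + B = B^{2} + B = B + B^{2}$)
$v{\left(I \right)} = \frac{7482}{I}$ ($v{\left(I \right)} = \frac{\left(3 - 18 \cdot 5\right) \left(1 + \left(3 - 18 \cdot 5\right)\right)}{I} = \frac{\left(3 - 90\right) \left(1 + \left(3 - 90\right)\right)}{I} = \frac{\left(-87\right) \left(1 - 87\right)}{I} = \frac{\left(-87\right) \left(-86\right)}{I} = \frac{7482}{I}$)
$\left(\left(-2 + v{\left(2 \right)}\right) \left(-2\right) - 50\right)^{2} = \left(\left(-2 + \frac{7482}{2}\right) \left(-2\right) - 50\right)^{2} = \left(\left(-2 + 7482 \cdot \frac{1}{2}\right) \left(-2\right) - 50\right)^{2} = \left(\left(-2 + 3741\right) \left(-2\right) - 50\right)^{2} = \left(3739 \left(-2\right) - 50\right)^{2} = \left(-7478 - 50\right)^{2} = \left(-7528\right)^{2} = 56670784$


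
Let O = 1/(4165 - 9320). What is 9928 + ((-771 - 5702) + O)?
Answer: 17810524/5155 ≈ 3455.0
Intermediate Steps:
O = -1/5155 (O = 1/(-5155) = -1/5155 ≈ -0.00019399)
9928 + ((-771 - 5702) + O) = 9928 + ((-771 - 5702) - 1/5155) = 9928 + (-6473 - 1/5155) = 9928 - 33368316/5155 = 17810524/5155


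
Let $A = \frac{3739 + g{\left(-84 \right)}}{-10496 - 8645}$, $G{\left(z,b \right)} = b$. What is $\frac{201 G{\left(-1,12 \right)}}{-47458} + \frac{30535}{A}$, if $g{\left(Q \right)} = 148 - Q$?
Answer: $- \frac{13868903741141}{94227859} \approx -1.4718 \cdot 10^{5}$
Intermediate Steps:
$A = - \frac{3971}{19141}$ ($A = \frac{3739 + \left(148 - -84\right)}{-10496 - 8645} = \frac{3739 + \left(148 + 84\right)}{-19141} = \left(3739 + 232\right) \left(- \frac{1}{19141}\right) = 3971 \left(- \frac{1}{19141}\right) = - \frac{3971}{19141} \approx -0.20746$)
$\frac{201 G{\left(-1,12 \right)}}{-47458} + \frac{30535}{A} = \frac{201 \cdot 12}{-47458} + \frac{30535}{- \frac{3971}{19141}} = 2412 \left(- \frac{1}{47458}\right) + 30535 \left(- \frac{19141}{3971}\right) = - \frac{1206}{23729} - \frac{584470435}{3971} = - \frac{13868903741141}{94227859}$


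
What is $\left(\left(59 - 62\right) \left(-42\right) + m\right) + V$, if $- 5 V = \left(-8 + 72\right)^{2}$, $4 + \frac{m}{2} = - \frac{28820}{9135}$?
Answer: $- \frac{6463102}{9135} \approx -707.51$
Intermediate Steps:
$m = - \frac{26144}{1827}$ ($m = -8 + 2 \left(- \frac{28820}{9135}\right) = -8 + 2 \left(\left(-28820\right) \frac{1}{9135}\right) = -8 + 2 \left(- \frac{5764}{1827}\right) = -8 - \frac{11528}{1827} = - \frac{26144}{1827} \approx -14.31$)
$V = - \frac{4096}{5}$ ($V = - \frac{\left(-8 + 72\right)^{2}}{5} = - \frac{64^{2}}{5} = \left(- \frac{1}{5}\right) 4096 = - \frac{4096}{5} \approx -819.2$)
$\left(\left(59 - 62\right) \left(-42\right) + m\right) + V = \left(\left(59 - 62\right) \left(-42\right) - \frac{26144}{1827}\right) - \frac{4096}{5} = \left(\left(-3\right) \left(-42\right) - \frac{26144}{1827}\right) - \frac{4096}{5} = \left(126 - \frac{26144}{1827}\right) - \frac{4096}{5} = \frac{204058}{1827} - \frac{4096}{5} = - \frac{6463102}{9135}$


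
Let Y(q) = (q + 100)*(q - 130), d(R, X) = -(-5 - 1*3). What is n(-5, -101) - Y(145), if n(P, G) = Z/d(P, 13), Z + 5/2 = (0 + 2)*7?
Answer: -58777/16 ≈ -3673.6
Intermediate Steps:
d(R, X) = 8 (d(R, X) = -(-5 - 3) = -1*(-8) = 8)
Z = 23/2 (Z = -5/2 + (0 + 2)*7 = -5/2 + 2*7 = -5/2 + 14 = 23/2 ≈ 11.500)
n(P, G) = 23/16 (n(P, G) = (23/2)/8 = (23/2)*(1/8) = 23/16)
Y(q) = (-130 + q)*(100 + q) (Y(q) = (100 + q)*(-130 + q) = (-130 + q)*(100 + q))
n(-5, -101) - Y(145) = 23/16 - (-13000 + 145**2 - 30*145) = 23/16 - (-13000 + 21025 - 4350) = 23/16 - 1*3675 = 23/16 - 3675 = -58777/16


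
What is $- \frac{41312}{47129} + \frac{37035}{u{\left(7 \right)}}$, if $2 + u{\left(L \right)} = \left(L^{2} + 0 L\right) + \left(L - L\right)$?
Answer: $\frac{1743480851}{2215063} \approx 787.1$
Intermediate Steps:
$u{\left(L \right)} = -2 + L^{2}$ ($u{\left(L \right)} = -2 + \left(\left(L^{2} + 0 L\right) + \left(L - L\right)\right) = -2 + \left(\left(L^{2} + 0\right) + 0\right) = -2 + \left(L^{2} + 0\right) = -2 + L^{2}$)
$- \frac{41312}{47129} + \frac{37035}{u{\left(7 \right)}} = - \frac{41312}{47129} + \frac{37035}{-2 + 7^{2}} = \left(-41312\right) \frac{1}{47129} + \frac{37035}{-2 + 49} = - \frac{41312}{47129} + \frac{37035}{47} = \frac{1743480851}{2215063}$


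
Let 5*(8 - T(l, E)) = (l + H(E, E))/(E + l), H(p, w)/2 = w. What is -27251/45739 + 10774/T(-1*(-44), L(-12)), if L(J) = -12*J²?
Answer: 1036891468793/731229393 ≈ 1418.0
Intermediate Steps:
H(p, w) = 2*w
T(l, E) = 8 - (l + 2*E)/(5*(E + l))
-27251/45739 + 10774/T(-1*(-44), L(-12)) = -27251/45739 + 10774/(((38*(-12*(-12)²) + 39*(-1*(-44)))/(5*(-12*(-12)² - 1*(-44))))) = -27251*1/45739 + 10774/(((38*(-12*144) + 39*44)/(5*(-12*144 + 44)))) = -27251/45739 + 10774/(((38*(-1728) + 1716)/(5*(-1728 + 44)))) = -27251/45739 + 10774/(((⅕)*(-65664 + 1716)/(-1684))) = -27251/45739 + 10774/(((⅕)*(-1/1684)*(-63948))) = -27251/45739 + 10774/(15987/2105) = -27251/45739 + 10774*(2105/15987) = -27251/45739 + 22679270/15987 = 1036891468793/731229393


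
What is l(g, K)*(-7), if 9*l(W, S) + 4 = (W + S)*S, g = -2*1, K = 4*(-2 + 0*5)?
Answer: -532/9 ≈ -59.111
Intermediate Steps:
K = -8 (K = 4*(-2 + 0) = 4*(-2) = -8)
g = -2
l(W, S) = -4/9 + S*(S + W)/9 (l(W, S) = -4/9 + ((W + S)*S)/9 = -4/9 + ((S + W)*S)/9 = -4/9 + (S*(S + W))/9 = -4/9 + S*(S + W)/9)
l(g, K)*(-7) = (-4/9 + (1/9)*(-8)**2 + (1/9)*(-8)*(-2))*(-7) = (-4/9 + (1/9)*64 + 16/9)*(-7) = (-4/9 + 64/9 + 16/9)*(-7) = (76/9)*(-7) = -532/9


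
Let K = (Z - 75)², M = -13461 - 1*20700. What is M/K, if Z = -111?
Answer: -11387/11532 ≈ -0.98743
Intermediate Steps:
M = -34161 (M = -13461 - 20700 = -34161)
K = 34596 (K = (-111 - 75)² = (-186)² = 34596)
M/K = -34161/34596 = -34161*1/34596 = -11387/11532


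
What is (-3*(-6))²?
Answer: 324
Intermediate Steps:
(-3*(-6))² = 18² = 324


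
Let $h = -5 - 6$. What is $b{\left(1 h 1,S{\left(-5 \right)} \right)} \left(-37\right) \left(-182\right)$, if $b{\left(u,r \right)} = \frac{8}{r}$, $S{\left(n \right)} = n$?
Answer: $- \frac{53872}{5} \approx -10774.0$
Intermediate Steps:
$h = -11$ ($h = -5 - 6 = -11$)
$b{\left(1 h 1,S{\left(-5 \right)} \right)} \left(-37\right) \left(-182\right) = \frac{8}{-5} \left(-37\right) \left(-182\right) = 8 \left(- \frac{1}{5}\right) \left(-37\right) \left(-182\right) = \left(- \frac{8}{5}\right) \left(-37\right) \left(-182\right) = \frac{296}{5} \left(-182\right) = - \frac{53872}{5}$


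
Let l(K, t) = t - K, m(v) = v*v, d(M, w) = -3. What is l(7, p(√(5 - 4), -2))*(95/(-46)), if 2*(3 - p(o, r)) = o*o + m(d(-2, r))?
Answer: 855/46 ≈ 18.587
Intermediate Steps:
m(v) = v²
p(o, r) = -3/2 - o²/2 (p(o, r) = 3 - (o*o + (-3)²)/2 = 3 - (o² + 9)/2 = 3 - (9 + o²)/2 = 3 + (-9/2 - o²/2) = -3/2 - o²/2)
l(7, p(√(5 - 4), -2))*(95/(-46)) = ((-3/2 - (√(5 - 4))²/2) - 1*7)*(95/(-46)) = ((-3/2 - (√1)²/2) - 7)*(95*(-1/46)) = ((-3/2 - ½*1²) - 7)*(-95/46) = ((-3/2 - ½*1) - 7)*(-95/46) = ((-3/2 - ½) - 7)*(-95/46) = (-2 - 7)*(-95/46) = -9*(-95/46) = 855/46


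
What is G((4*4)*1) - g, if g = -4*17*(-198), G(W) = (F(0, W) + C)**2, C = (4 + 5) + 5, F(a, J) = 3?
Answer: -13175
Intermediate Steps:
C = 14 (C = 9 + 5 = 14)
G(W) = 289 (G(W) = (3 + 14)**2 = 17**2 = 289)
g = 13464 (g = -68*(-198) = 13464)
G((4*4)*1) - g = 289 - 1*13464 = 289 - 13464 = -13175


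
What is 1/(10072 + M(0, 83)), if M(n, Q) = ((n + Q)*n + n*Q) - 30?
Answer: 1/10042 ≈ 9.9582e-5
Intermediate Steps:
M(n, Q) = -30 + Q*n + n*(Q + n) (M(n, Q) = ((Q + n)*n + Q*n) - 30 = (n*(Q + n) + Q*n) - 30 = (Q*n + n*(Q + n)) - 30 = -30 + Q*n + n*(Q + n))
1/(10072 + M(0, 83)) = 1/(10072 + (-30 + 0² + 2*83*0)) = 1/(10072 + (-30 + 0 + 0)) = 1/(10072 - 30) = 1/10042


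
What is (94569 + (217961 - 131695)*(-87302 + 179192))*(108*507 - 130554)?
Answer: -600856605867582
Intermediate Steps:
(94569 + (217961 - 131695)*(-87302 + 179192))*(108*507 - 130554) = (94569 + 86266*91890)*(54756 - 130554) = (94569 + 7926982740)*(-75798) = 7927077309*(-75798) = -600856605867582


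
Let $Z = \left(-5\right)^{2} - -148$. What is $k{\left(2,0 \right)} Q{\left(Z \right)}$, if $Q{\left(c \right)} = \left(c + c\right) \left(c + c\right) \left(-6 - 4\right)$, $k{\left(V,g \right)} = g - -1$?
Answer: $-1197160$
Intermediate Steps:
$Z = 173$ ($Z = 25 + 148 = 173$)
$k{\left(V,g \right)} = 1 + g$ ($k{\left(V,g \right)} = g + 1 = 1 + g$)
$Q{\left(c \right)} = - 40 c^{2}$ ($Q{\left(c \right)} = 2 c 2 c \left(-10\right) = 2 c \left(- 20 c\right) = - 40 c^{2}$)
$k{\left(2,0 \right)} Q{\left(Z \right)} = \left(1 + 0\right) \left(- 40 \cdot 173^{2}\right) = 1 \left(\left(-40\right) 29929\right) = 1 \left(-1197160\right) = -1197160$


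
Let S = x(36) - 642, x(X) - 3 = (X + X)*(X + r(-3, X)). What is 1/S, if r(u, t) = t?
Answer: 1/4545 ≈ 0.00022002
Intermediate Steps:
x(X) = 3 + 4*X**2 (x(X) = 3 + (X + X)*(X + X) = 3 + (2*X)*(2*X) = 3 + 4*X**2)
S = 4545 (S = (3 + 4*36**2) - 642 = (3 + 4*1296) - 642 = (3 + 5184) - 642 = 5187 - 642 = 4545)
1/S = 1/4545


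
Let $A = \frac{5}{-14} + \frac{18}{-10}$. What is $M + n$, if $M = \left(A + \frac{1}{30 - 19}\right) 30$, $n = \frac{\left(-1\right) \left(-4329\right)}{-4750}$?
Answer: $- \frac{23005083}{365750} \approx -62.898$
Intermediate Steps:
$A = - \frac{151}{70}$ ($A = 5 \left(- \frac{1}{14}\right) + 18 \left(- \frac{1}{10}\right) = - \frac{5}{14} - \frac{9}{5} = - \frac{151}{70} \approx -2.1571$)
$n = - \frac{4329}{4750}$ ($n = 4329 \left(- \frac{1}{4750}\right) = - \frac{4329}{4750} \approx -0.91137$)
$M = - \frac{4773}{77}$ ($M = \left(- \frac{151}{70} + \frac{1}{30 - 19}\right) 30 = \left(- \frac{151}{70} + \frac{1}{11}\right) 30 = \left(- \frac{1591}{770}\right) 30 = - \frac{4773}{77} \approx -61.987$)
$M + n = - \frac{4773}{77} - \frac{4329}{4750} = - \frac{23005083}{365750}$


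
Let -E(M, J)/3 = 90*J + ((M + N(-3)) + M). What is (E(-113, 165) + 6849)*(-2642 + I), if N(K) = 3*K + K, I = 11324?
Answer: -321121134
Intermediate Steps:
N(K) = 4*K
E(M, J) = 36 - 270*J - 6*M (E(M, J) = -3*(90*J + ((M + 4*(-3)) + M)) = -3*(90*J + ((M - 12) + M)) = -3*(90*J + ((-12 + M) + M)) = -3*(90*J + (-12 + 2*M)) = -3*(-12 + 2*M + 90*J) = 36 - 270*J - 6*M)
(E(-113, 165) + 6849)*(-2642 + I) = ((36 - 270*165 - 6*(-113)) + 6849)*(-2642 + 11324) = ((36 - 44550 + 678) + 6849)*8682 = (-43836 + 6849)*8682 = -36987*8682 = -321121134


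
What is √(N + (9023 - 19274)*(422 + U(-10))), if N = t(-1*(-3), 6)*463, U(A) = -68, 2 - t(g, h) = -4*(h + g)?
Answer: 2*I*√902815 ≈ 1900.3*I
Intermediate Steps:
t(g, h) = 2 + 4*g + 4*h (t(g, h) = 2 - (-4)*(h + g) = 2 - (-4)*(g + h) = 2 - (-4*g - 4*h) = 2 + (4*g + 4*h) = 2 + 4*g + 4*h)
N = 17594 (N = (2 + 4*(-1*(-3)) + 4*6)*463 = (2 + 4*3 + 24)*463 = (2 + 12 + 24)*463 = 38*463 = 17594)
√(N + (9023 - 19274)*(422 + U(-10))) = √(17594 + (9023 - 19274)*(422 - 68)) = √(17594 - 10251*354) = √(17594 - 3628854) = √(-3611260) = 2*I*√902815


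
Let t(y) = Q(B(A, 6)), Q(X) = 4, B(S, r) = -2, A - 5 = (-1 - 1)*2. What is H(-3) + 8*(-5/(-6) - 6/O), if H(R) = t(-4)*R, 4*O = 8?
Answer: -88/3 ≈ -29.333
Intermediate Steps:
O = 2 (O = (1/4)*8 = 2)
A = 1 (A = 5 + (-1 - 1)*2 = 5 - 2*2 = 5 - 4 = 1)
t(y) = 4
H(R) = 4*R
H(-3) + 8*(-5/(-6) - 6/O) = 4*(-3) + 8*(-5/(-6) - 6/2) = -12 + 8*(-5*(-1/6) - 6*1/2) = -12 + 8*(5/6 - 3) = -12 + 8*(-13/6) = -12 - 52/3 = -88/3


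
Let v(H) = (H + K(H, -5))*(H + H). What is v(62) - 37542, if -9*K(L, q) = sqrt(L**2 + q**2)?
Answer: -29854 - 124*sqrt(3869)/9 ≈ -30711.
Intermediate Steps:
K(L, q) = -sqrt(L**2 + q**2)/9
v(H) = 2*H*(H - sqrt(25 + H**2)/9) (v(H) = (H - sqrt(H**2 + (-5)**2)/9)*(H + H) = (H - sqrt(H**2 + 25)/9)*(2*H) = (H - sqrt(25 + H**2)/9)*(2*H) = 2*H*(H - sqrt(25 + H**2)/9))
v(62) - 37542 = (2/9)*62*(-sqrt(25 + 62**2) + 9*62) - 37542 = (2/9)*62*(-sqrt(25 + 3844) + 558) - 37542 = (2/9)*62*(-sqrt(3869) + 558) - 37542 = (2/9)*62*(558 - sqrt(3869)) - 37542 = (7688 - 124*sqrt(3869)/9) - 37542 = -29854 - 124*sqrt(3869)/9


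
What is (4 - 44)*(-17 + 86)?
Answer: -2760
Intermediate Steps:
(4 - 44)*(-17 + 86) = -40*69 = -2760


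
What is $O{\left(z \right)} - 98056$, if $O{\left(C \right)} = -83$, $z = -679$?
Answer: $-98139$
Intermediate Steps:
$O{\left(z \right)} - 98056 = -83 - 98056 = -98139$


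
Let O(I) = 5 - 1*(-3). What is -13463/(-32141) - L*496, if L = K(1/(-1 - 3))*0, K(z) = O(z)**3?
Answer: 13463/32141 ≈ 0.41887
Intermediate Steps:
O(I) = 8 (O(I) = 5 + 3 = 8)
K(z) = 512 (K(z) = 8**3 = 512)
L = 0 (L = 512*0 = 0)
-13463/(-32141) - L*496 = -13463/(-32141) - 0*496 = -13463*(-1/32141) - 1*0 = 13463/32141 + 0 = 13463/32141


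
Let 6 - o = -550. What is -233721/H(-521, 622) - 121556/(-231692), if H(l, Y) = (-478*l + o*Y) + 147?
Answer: 504905570/3829463299 ≈ 0.13185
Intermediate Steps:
o = 556 (o = 6 - 1*(-550) = 6 + 550 = 556)
H(l, Y) = 147 - 478*l + 556*Y (H(l, Y) = (-478*l + 556*Y) + 147 = 147 - 478*l + 556*Y)
-233721/H(-521, 622) - 121556/(-231692) = -233721/(147 - 478*(-521) + 556*622) - 121556/(-231692) = -233721/(147 + 249038 + 345832) - 121556*(-1/231692) = -233721/595017 + 30389/57923 = -233721*1/595017 + 30389/57923 = -25969/66113 + 30389/57923 = 504905570/3829463299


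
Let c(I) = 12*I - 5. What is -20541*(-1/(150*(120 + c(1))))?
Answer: 6847/6350 ≈ 1.0783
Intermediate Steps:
c(I) = -5 + 12*I
-20541*(-1/(150*(120 + c(1)))) = -20541*(-1/(150*(120 + (-5 + 12*1)))) = -20541*(-1/(150*(120 + (-5 + 12)))) = -20541*(-1/(150*(120 + 7))) = -20541/((-150*127)) = -20541/(-19050) = -20541*(-1/19050) = 6847/6350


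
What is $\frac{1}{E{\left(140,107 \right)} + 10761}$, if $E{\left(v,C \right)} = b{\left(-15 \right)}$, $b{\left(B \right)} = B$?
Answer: $\frac{1}{10746} \approx 9.3058 \cdot 10^{-5}$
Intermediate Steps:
$E{\left(v,C \right)} = -15$
$\frac{1}{E{\left(140,107 \right)} + 10761} = \frac{1}{-15 + 10761} = \frac{1}{10746}$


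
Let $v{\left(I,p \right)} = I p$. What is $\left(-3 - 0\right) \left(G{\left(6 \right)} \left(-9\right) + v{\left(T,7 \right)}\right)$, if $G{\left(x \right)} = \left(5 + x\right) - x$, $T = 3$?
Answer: $72$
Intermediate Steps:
$G{\left(x \right)} = 5$
$\left(-3 - 0\right) \left(G{\left(6 \right)} \left(-9\right) + v{\left(T,7 \right)}\right) = \left(-3 - 0\right) \left(5 \left(-9\right) + 3 \cdot 7\right) = \left(-3 + 0\right) \left(-45 + 21\right) = \left(-3\right) \left(-24\right) = 72$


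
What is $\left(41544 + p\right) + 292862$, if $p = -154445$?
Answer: $179961$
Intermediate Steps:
$\left(41544 + p\right) + 292862 = \left(41544 - 154445\right) + 292862 = -112901 + 292862 = 179961$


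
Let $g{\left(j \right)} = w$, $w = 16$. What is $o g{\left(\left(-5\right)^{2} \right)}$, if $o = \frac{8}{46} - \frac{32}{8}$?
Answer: $- \frac{1408}{23} \approx -61.217$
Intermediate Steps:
$g{\left(j \right)} = 16$
$o = - \frac{88}{23}$ ($o = 8 \cdot \frac{1}{46} - 4 = \frac{4}{23} - 4 = - \frac{88}{23} \approx -3.8261$)
$o g{\left(\left(-5\right)^{2} \right)} = \left(- \frac{88}{23}\right) 16 = - \frac{1408}{23}$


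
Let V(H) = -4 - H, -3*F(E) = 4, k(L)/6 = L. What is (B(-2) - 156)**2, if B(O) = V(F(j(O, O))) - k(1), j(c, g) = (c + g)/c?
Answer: 244036/9 ≈ 27115.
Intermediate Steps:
j(c, g) = (c + g)/c
k(L) = 6*L
F(E) = -4/3 (F(E) = -1/3*4 = -4/3)
B(O) = -26/3 (B(O) = (-4 - 1*(-4/3)) - 6 = (-4 + 4/3) - 1*6 = -8/3 - 6 = -26/3)
(B(-2) - 156)**2 = (-26/3 - 156)**2 = (-494/3)**2 = 244036/9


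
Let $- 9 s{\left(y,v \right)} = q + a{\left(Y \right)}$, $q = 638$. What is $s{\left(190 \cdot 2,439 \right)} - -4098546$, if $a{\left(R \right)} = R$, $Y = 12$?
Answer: $\frac{36886264}{9} \approx 4.0985 \cdot 10^{6}$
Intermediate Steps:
$s{\left(y,v \right)} = - \frac{650}{9}$ ($s{\left(y,v \right)} = - \frac{638 + 12}{9} = \left(- \frac{1}{9}\right) 650 = - \frac{650}{9}$)
$s{\left(190 \cdot 2,439 \right)} - -4098546 = - \frac{650}{9} - -4098546 = - \frac{650}{9} + 4098546 = \frac{36886264}{9}$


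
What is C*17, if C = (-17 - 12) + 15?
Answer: -238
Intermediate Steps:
C = -14 (C = -29 + 15 = -14)
C*17 = -14*17 = -238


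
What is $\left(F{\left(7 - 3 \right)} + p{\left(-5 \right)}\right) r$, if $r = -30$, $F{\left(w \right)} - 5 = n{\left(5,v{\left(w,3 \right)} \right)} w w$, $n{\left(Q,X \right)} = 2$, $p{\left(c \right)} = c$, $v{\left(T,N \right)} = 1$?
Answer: $-960$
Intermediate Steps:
$F{\left(w \right)} = 5 + 2 w^{2}$ ($F{\left(w \right)} = 5 + 2 w w = 5 + 2 w^{2}$)
$\left(F{\left(7 - 3 \right)} + p{\left(-5 \right)}\right) r = \left(\left(5 + 2 \left(7 - 3\right)^{2}\right) - 5\right) \left(-30\right) = \left(\left(5 + 2 \cdot 4^{2}\right) - 5\right) \left(-30\right) = \left(\left(5 + 2 \cdot 16\right) - 5\right) \left(-30\right) = \left(\left(5 + 32\right) - 5\right) \left(-30\right) = \left(37 - 5\right) \left(-30\right) = 32 \left(-30\right) = -960$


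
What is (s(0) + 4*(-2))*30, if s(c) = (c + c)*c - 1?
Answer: -270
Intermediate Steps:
s(c) = -1 + 2*c² (s(c) = (2*c)*c - 1 = 2*c² - 1 = -1 + 2*c²)
(s(0) + 4*(-2))*30 = ((-1 + 2*0²) + 4*(-2))*30 = ((-1 + 2*0) - 8)*30 = ((-1 + 0) - 8)*30 = (-1 - 8)*30 = -9*30 = -270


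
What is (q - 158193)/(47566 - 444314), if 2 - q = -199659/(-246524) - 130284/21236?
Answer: 207032765204383/519262162081168 ≈ 0.39871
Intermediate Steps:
q = 9587135405/1308795916 (q = 2 - (-199659/(-246524) - 130284/21236) = 2 - (-199659*(-1/246524) - 130284*1/21236) = 2 - (199659/246524 - 32571/5309) = 2 - 1*(-6969543573/1308795916) = 2 + 6969543573/1308795916 = 9587135405/1308795916 ≈ 7.3252)
(q - 158193)/(47566 - 444314) = (9587135405/1308795916 - 158193)/(47566 - 444314) = -207032765204383/1308795916/(-396748) = -207032765204383/1308795916*(-1/396748) = 207032765204383/519262162081168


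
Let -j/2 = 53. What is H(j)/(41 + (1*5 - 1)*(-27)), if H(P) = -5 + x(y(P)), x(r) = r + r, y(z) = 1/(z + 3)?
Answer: 517/6901 ≈ 0.074917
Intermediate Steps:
y(z) = 1/(3 + z)
x(r) = 2*r
j = -106 (j = -2*53 = -106)
H(P) = -5 + 2/(3 + P)
H(j)/(41 + (1*5 - 1)*(-27)) = ((-13 - 5*(-106))/(3 - 106))/(41 + (1*5 - 1)*(-27)) = ((-13 + 530)/(-103))/(41 + (5 - 1)*(-27)) = (-1/103*517)/(41 + 4*(-27)) = -517/(103*(41 - 108)) = -517/103/(-67) = -517/103*(-1/67) = 517/6901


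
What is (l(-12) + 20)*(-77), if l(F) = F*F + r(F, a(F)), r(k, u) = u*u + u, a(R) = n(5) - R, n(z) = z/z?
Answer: -26642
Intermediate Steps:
n(z) = 1
a(R) = 1 - R
r(k, u) = u + u² (r(k, u) = u² + u = u + u²)
l(F) = F² + (1 - F)*(2 - F) (l(F) = F*F + (1 - F)*(1 + (1 - F)) = F² + (1 - F)*(2 - F))
(l(-12) + 20)*(-77) = (((-12)² + (-1 - 12)*(-2 - 12)) + 20)*(-77) = ((144 - 13*(-14)) + 20)*(-77) = ((144 + 182) + 20)*(-77) = (326 + 20)*(-77) = 346*(-77) = -26642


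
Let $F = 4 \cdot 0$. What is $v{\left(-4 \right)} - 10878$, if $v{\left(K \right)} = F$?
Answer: $-10878$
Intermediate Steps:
$F = 0$
$v{\left(K \right)} = 0$
$v{\left(-4 \right)} - 10878 = 0 - 10878 = -10878$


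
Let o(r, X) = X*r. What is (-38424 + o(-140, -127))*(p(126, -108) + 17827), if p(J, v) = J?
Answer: -370621732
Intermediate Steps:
(-38424 + o(-140, -127))*(p(126, -108) + 17827) = (-38424 - 127*(-140))*(126 + 17827) = (-38424 + 17780)*17953 = -20644*17953 = -370621732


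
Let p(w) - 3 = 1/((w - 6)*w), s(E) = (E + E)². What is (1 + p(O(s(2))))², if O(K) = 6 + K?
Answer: 1985281/123904 ≈ 16.023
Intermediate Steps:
s(E) = 4*E² (s(E) = (2*E)² = 4*E²)
p(w) = 3 + 1/(w*(-6 + w)) (p(w) = 3 + 1/((w - 6)*w) = 3 + 1/((-6 + w)*w) = 3 + 1/(w*(-6 + w)))
(1 + p(O(s(2))))² = (1 + (1 - 18*(6 + 4*2²) + 3*(6 + 4*2²)²)/((6 + 4*2²)*(-6 + (6 + 4*2²))))² = (1 + (1 - 18*(6 + 4*4) + 3*(6 + 4*4)²)/((6 + 4*4)*(-6 + (6 + 4*4))))² = (1 + (1 - 18*(6 + 16) + 3*(6 + 16)²)/((6 + 16)*(-6 + (6 + 16))))² = (1 + (1 - 18*22 + 3*22²)/(22*(-6 + 22)))² = (1 + (1/22)*(1 - 396 + 3*484)/16)² = (1 + (1/22)*(1/16)*(1 - 396 + 1452))² = (1 + (1/22)*(1/16)*1057)² = (1 + 1057/352)² = (1409/352)² = 1985281/123904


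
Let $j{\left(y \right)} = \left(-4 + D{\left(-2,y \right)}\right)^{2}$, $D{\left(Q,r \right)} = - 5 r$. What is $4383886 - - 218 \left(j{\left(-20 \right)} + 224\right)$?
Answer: $6441806$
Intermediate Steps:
$j{\left(y \right)} = \left(-4 - 5 y\right)^{2}$
$4383886 - - 218 \left(j{\left(-20 \right)} + 224\right) = 4383886 - - 218 \left(\left(4 + 5 \left(-20\right)\right)^{2} + 224\right) = 4383886 - - 218 \left(\left(4 - 100\right)^{2} + 224\right) = 4383886 - - 218 \left(\left(-96\right)^{2} + 224\right) = 4383886 - - 218 \left(9216 + 224\right) = 4383886 - \left(-218\right) 9440 = 4383886 - -2057920 = 4383886 + 2057920 = 6441806$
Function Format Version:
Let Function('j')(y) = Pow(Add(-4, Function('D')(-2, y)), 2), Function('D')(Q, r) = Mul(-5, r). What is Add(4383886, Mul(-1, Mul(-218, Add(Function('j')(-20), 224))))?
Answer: 6441806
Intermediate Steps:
Function('j')(y) = Pow(Add(-4, Mul(-5, y)), 2)
Add(4383886, Mul(-1, Mul(-218, Add(Function('j')(-20), 224)))) = Add(4383886, Mul(-1, Mul(-218, Add(Pow(Add(4, Mul(5, -20)), 2), 224)))) = Add(4383886, Mul(-1, Mul(-218, Add(Pow(Add(4, -100), 2), 224)))) = Add(4383886, Mul(-1, Mul(-218, Add(Pow(-96, 2), 224)))) = Add(4383886, Mul(-1, Mul(-218, Add(9216, 224)))) = Add(4383886, Mul(-1, Mul(-218, 9440))) = Add(4383886, Mul(-1, -2057920)) = Add(4383886, 2057920) = 6441806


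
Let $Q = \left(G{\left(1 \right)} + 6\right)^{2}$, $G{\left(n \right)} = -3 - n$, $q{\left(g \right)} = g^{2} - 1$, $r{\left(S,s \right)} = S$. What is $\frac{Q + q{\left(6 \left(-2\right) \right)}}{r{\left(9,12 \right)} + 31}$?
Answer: $\frac{147}{40} \approx 3.675$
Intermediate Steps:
$q{\left(g \right)} = -1 + g^{2}$ ($q{\left(g \right)} = g^{2} - 1 = -1 + g^{2}$)
$Q = 4$ ($Q = \left(\left(-3 - 1\right) + 6\right)^{2} = \left(-4 + 6\right)^{2} = 2^{2} = 4$)
$\frac{Q + q{\left(6 \left(-2\right) \right)}}{r{\left(9,12 \right)} + 31} = \frac{4 - \left(1 - \left(6 \left(-2\right)\right)^{2}\right)}{9 + 31} = \frac{4 - \left(1 - \left(-12\right)^{2}\right)}{40} = \left(4 + \left(-1 + 144\right)\right) \frac{1}{40} = \left(4 + 143\right) \frac{1}{40} = 147 \cdot \frac{1}{40} = \frac{147}{40}$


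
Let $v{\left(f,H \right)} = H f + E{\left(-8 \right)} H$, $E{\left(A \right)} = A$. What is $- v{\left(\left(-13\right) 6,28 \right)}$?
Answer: $2408$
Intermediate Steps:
$v{\left(f,H \right)} = - 8 H + H f$ ($v{\left(f,H \right)} = H f - 8 H = - 8 H + H f$)
$- v{\left(\left(-13\right) 6,28 \right)} = - 28 \left(-8 - 78\right) = - 28 \left(-86\right) = \left(-1\right) \left(-2408\right) = 2408$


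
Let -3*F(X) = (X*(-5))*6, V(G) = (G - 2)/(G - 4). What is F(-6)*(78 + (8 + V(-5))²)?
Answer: -251180/27 ≈ -9303.0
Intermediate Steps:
V(G) = (-2 + G)/(-4 + G)
F(X) = 10*X (F(X) = -X*(-5)*6/3 = -(-5*X)*6/3 = -(-10)*X = 10*X)
F(-6)*(78 + (8 + V(-5))²) = (10*(-6))*(78 + (8 + (-2 - 5)/(-4 - 5))²) = -60*(78 + (8 - 7/(-9))²) = -60*(78 + (8 - ⅑*(-7))²) = -60*(78 + (8 + 7/9)²) = -60*(78 + (79/9)²) = -60*(78 + 6241/81) = -60*12559/81 = -251180/27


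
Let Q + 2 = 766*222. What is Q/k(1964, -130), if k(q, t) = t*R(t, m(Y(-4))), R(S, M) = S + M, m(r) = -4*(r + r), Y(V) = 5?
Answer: 3401/442 ≈ 7.6946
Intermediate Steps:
Q = 170050 (Q = -2 + 766*222 = -2 + 170052 = 170050)
m(r) = -8*r
R(S, M) = M + S
k(q, t) = t*(-40 + t) (k(q, t) = t*(-8*5 + t) = t*(-40 + t))
Q/k(1964, -130) = 170050/((-130*(-40 - 130))) = 170050/((-130*(-170))) = 170050/22100 = 170050*(1/22100) = 3401/442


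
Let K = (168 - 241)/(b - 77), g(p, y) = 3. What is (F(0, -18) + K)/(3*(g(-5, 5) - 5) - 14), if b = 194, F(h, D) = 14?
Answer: -313/468 ≈ -0.66880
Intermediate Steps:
K = -73/117 (K = (168 - 241)/(194 - 77) = -73/117 ≈ -0.62393)
(F(0, -18) + K)/(3*(g(-5, 5) - 5) - 14) = (14 - 73/117)/(3*(3 - 5) - 14) = 1565/(117*(3*(-2) - 14)) = 1565/(117*(-6 - 14)) = (1565/117)/(-20) = (1565/117)*(-1/20) = -313/468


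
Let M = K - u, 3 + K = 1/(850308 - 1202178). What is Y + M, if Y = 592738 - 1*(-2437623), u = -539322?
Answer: 1256063301599/351870 ≈ 3.5697e+6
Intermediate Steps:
K = -1055611/351870 (K = -3 + 1/(850308 - 1202178) = -3 + 1/(-351870) = -3 - 1/351870 = -1055611/351870 ≈ -3.0000)
Y = 3030361 (Y = 592738 + 2437623 = 3030361)
M = 189770176529/351870 (M = -1055611/351870 - 1*(-539322) = -1055611/351870 + 539322 = 189770176529/351870 ≈ 5.3932e+5)
Y + M = 3030361 + 189770176529/351870 = 1256063301599/351870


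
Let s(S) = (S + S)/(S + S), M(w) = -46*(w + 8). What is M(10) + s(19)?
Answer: -827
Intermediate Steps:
M(w) = -368 - 46*w (M(w) = -46*(8 + w) = -368 - 46*w)
s(S) = 1 (s(S) = (2*S)/((2*S)) = (2*S)*(1/(2*S)) = 1)
M(10) + s(19) = (-368 - 46*10) + 1 = (-368 - 460) + 1 = -828 + 1 = -827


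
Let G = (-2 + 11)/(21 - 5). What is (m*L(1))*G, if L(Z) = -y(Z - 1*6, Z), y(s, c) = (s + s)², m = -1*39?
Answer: 8775/4 ≈ 2193.8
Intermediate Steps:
m = -39
y(s, c) = 4*s² (y(s, c) = (2*s)² = 4*s²)
L(Z) = -4*(-6 + Z)² (L(Z) = -4*(Z - 1*6)² = -4*(Z - 6)² = -4*(-6 + Z)²)
G = 9/16 ≈ 0.56250
(m*L(1))*G = -(-156)*(-6 + 1)²*(9/16) = -(-156)*(-5)²*(9/16) = -(-156)*25*(9/16) = -39*(-100)*(9/16) = 3900*(9/16) = 8775/4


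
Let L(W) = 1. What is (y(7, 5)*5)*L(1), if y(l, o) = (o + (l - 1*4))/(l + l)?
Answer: 20/7 ≈ 2.8571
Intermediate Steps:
y(l, o) = (-4 + l + o)/(2*l) (y(l, o) = (o + (l - 4))/((2*l)) = (o + (-4 + l))*(1/(2*l)) = (-4 + l + o)*(1/(2*l)) = (-4 + l + o)/(2*l))
(y(7, 5)*5)*L(1) = (((1/2)*(-4 + 7 + 5)/7)*5)*1 = (((1/2)*(1/7)*8)*5)*1 = ((4/7)*5)*1 = (20/7)*1 = 20/7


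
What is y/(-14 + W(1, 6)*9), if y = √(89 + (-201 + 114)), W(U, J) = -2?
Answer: -√2/32 ≈ -0.044194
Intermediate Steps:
y = √2 (y = √(89 - 87) = √2 ≈ 1.4142)
y/(-14 + W(1, 6)*9) = √2/(-14 - 2*9) = √2/(-14 - 18) = √2/(-32) = √2*(-1/32) = -√2/32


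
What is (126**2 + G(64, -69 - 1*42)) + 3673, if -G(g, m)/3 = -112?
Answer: 19885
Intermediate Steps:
G(g, m) = 336 (G(g, m) = -3*(-112) = 336)
(126**2 + G(64, -69 - 1*42)) + 3673 = (126**2 + 336) + 3673 = (15876 + 336) + 3673 = 16212 + 3673 = 19885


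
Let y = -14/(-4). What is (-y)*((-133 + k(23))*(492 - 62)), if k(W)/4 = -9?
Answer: 254345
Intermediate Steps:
k(W) = -36 (k(W) = 4*(-9) = -36)
y = 7/2 (y = -14*(-¼) = 7/2 ≈ 3.5000)
(-y)*((-133 + k(23))*(492 - 62)) = (-1*7/2)*((-133 - 36)*(492 - 62)) = -(-1183)*430/2 = -7/2*(-72670) = 254345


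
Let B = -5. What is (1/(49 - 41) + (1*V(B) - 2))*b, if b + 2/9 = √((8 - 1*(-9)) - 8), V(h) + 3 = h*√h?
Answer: -325/24 - 125*I*√5/9 ≈ -13.542 - 31.056*I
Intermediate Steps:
V(h) = -3 + h^(3/2) (V(h) = -3 + h*√h = -3 + h^(3/2))
b = 25/9 (b = -2/9 + √((8 - 1*(-9)) - 8) = -2/9 + √((8 + 9) - 8) = -2/9 + √(17 - 8) = -2/9 + √9 = -2/9 + 3 = 25/9 ≈ 2.7778)
(1/(49 - 41) + (1*V(B) - 2))*b = (1/(49 - 41) + (1*(-3 + (-5)^(3/2)) - 2))*(25/9) = (1/8 + (1*(-3 - 5*I*√5) - 2))*(25/9) = (⅛ + ((-3 - 5*I*√5) - 2))*(25/9) = (⅛ + (-5 - 5*I*√5))*(25/9) = (-39/8 - 5*I*√5)*(25/9) = -325/24 - 125*I*√5/9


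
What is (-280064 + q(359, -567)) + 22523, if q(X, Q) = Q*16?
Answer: -266613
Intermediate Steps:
q(X, Q) = 16*Q
(-280064 + q(359, -567)) + 22523 = (-280064 + 16*(-567)) + 22523 = (-280064 - 9072) + 22523 = -289136 + 22523 = -266613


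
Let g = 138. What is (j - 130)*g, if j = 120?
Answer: -1380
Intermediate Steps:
(j - 130)*g = (120 - 130)*138 = -10*138 = -1380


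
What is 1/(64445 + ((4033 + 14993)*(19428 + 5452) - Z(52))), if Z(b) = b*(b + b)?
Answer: 1/473425917 ≈ 2.1123e-9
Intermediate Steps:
Z(b) = 2*b**2 (Z(b) = b*(2*b) = 2*b**2)
1/(64445 + ((4033 + 14993)*(19428 + 5452) - Z(52))) = 1/(64445 + ((4033 + 14993)*(19428 + 5452) - 2*52**2)) = 1/(64445 + (19026*24880 - 2*2704)) = 1/(64445 + (473366880 - 1*5408)) = 1/(64445 + (473366880 - 5408)) = 1/(64445 + 473361472) = 1/473425917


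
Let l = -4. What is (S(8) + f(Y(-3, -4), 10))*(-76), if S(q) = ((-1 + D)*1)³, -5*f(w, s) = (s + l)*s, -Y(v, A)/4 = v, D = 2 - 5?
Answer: 5776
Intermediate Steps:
D = -3
Y(v, A) = -4*v
f(w, s) = -s*(-4 + s)/5 (f(w, s) = -(s - 4)*s/5 = -(-4 + s)*s/5 = -s*(-4 + s)/5)
S(q) = -64 (S(q) = ((-1 - 3)*1)³ = (-4*1)³ = (-4)³ = -64)
(S(8) + f(Y(-3, -4), 10))*(-76) = (-64 + (⅕)*10*(4 - 1*10))*(-76) = (-64 + (⅕)*10*(4 - 10))*(-76) = (-64 + (⅕)*10*(-6))*(-76) = (-64 - 12)*(-76) = -76*(-76) = 5776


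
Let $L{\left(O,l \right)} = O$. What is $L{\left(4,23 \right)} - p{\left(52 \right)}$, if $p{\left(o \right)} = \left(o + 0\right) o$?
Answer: $-2700$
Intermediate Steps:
$p{\left(o \right)} = o^{2}$ ($p{\left(o \right)} = o o = o^{2}$)
$L{\left(4,23 \right)} - p{\left(52 \right)} = 4 - 52^{2} = 4 - 2704 = -2700$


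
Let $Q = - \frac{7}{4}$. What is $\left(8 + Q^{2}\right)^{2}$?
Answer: $\frac{31329}{256} \approx 122.38$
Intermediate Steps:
$Q = - \frac{7}{4}$ ($Q = \left(-7\right) \frac{1}{4} = - \frac{7}{4} \approx -1.75$)
$\left(8 + Q^{2}\right)^{2} = \left(8 + \left(- \frac{7}{4}\right)^{2}\right)^{2} = \left(8 + \frac{49}{16}\right)^{2} = \left(\frac{177}{16}\right)^{2} = \frac{31329}{256}$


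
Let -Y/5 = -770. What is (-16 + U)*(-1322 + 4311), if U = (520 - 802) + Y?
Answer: 10616928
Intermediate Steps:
Y = 3850 (Y = -5*(-770) = 3850)
U = 3568 (U = (520 - 802) + 3850 = -282 + 3850 = 3568)
(-16 + U)*(-1322 + 4311) = (-16 + 3568)*(-1322 + 4311) = 3552*2989 = 10616928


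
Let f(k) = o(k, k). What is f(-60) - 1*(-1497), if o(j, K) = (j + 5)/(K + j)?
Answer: 35939/24 ≈ 1497.5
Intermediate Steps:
o(j, K) = (5 + j)/(K + j)
f(k) = (5 + k)/(2*k) (f(k) = (5 + k)/(k + k) = (5 + k)/((2*k)) = (1/(2*k))*(5 + k) = (5 + k)/(2*k))
f(-60) - 1*(-1497) = (½)*(5 - 60)/(-60) - 1*(-1497) = (½)*(-1/60)*(-55) + 1497 = 11/24 + 1497 = 35939/24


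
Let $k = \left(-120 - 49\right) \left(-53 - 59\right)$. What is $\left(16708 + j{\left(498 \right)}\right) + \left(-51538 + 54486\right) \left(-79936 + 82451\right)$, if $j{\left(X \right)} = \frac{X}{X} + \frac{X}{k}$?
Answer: $\frac{70326312305}{9464} \approx 7.4309 \cdot 10^{6}$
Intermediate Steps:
$k = 18928$ ($k = \left(-169\right) \left(-112\right) = 18928$)
$j{\left(X \right)} = 1 + \frac{X}{18928}$ ($j{\left(X \right)} = \frac{X}{X} + \frac{X}{18928} = 1 + X \frac{1}{18928} = 1 + \frac{X}{18928}$)
$\left(16708 + j{\left(498 \right)}\right) + \left(-51538 + 54486\right) \left(-79936 + 82451\right) = \left(16708 + \left(1 + \frac{1}{18928} \cdot 498\right)\right) + \left(-51538 + 54486\right) \left(-79936 + 82451\right) = \left(16708 + \left(1 + \frac{249}{9464}\right)\right) + 2948 \cdot 2515 = \left(16708 + \frac{9713}{9464}\right) + 7414220 = \frac{158134225}{9464} + 7414220 = \frac{70326312305}{9464}$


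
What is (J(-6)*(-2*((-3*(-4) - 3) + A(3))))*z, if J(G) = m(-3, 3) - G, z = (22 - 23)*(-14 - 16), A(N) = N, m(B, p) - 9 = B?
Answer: -8640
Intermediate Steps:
m(B, p) = 9 + B
z = 30 (z = -1*(-30) = 30)
J(G) = 6 - G (J(G) = (9 - 3) - G = 6 - G)
(J(-6)*(-2*((-3*(-4) - 3) + A(3))))*z = ((6 - 1*(-6))*(-2*((-3*(-4) - 3) + 3)))*30 = ((6 + 6)*(-2*((12 - 3) + 3)))*30 = (12*(-2*(9 + 3)))*30 = (12*(-2*12))*30 = (12*(-24))*30 = -288*30 = -8640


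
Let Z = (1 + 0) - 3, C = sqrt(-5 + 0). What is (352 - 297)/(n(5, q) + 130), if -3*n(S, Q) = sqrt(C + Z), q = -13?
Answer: 55/(130 - sqrt(-2 + I*sqrt(5))/3) ≈ 0.42384 + 0.0017214*I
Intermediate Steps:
C = I*sqrt(5) (C = sqrt(-5) = I*sqrt(5) ≈ 2.2361*I)
Z = -2 (Z = 1 - 3 = -2)
n(S, Q) = -sqrt(-2 + I*sqrt(5))/3 (n(S, Q) = -sqrt(I*sqrt(5) - 2)/3 = -sqrt(-2 + I*sqrt(5))/3)
(352 - 297)/(n(5, q) + 130) = (352 - 297)/(-sqrt(-2 + I*sqrt(5))/3 + 130) = 55/(130 - sqrt(-2 + I*sqrt(5))/3)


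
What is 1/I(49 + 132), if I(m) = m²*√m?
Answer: √181/5929741 ≈ 2.2688e-6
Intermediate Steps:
I(m) = m^(5/2)
1/I(49 + 132) = 1/((49 + 132)^(5/2)) = 1/(181^(5/2)) = 1/(32761*√181) = √181/5929741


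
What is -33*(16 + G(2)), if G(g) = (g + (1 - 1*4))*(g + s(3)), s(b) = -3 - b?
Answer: -660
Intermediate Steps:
G(g) = (-6 + g)*(-3 + g) (G(g) = (g + (1 - 1*4))*(g + (-3 - 1*3)) = (g + (1 - 4))*(g + (-3 - 3)) = (g - 3)*(g - 6) = (-3 + g)*(-6 + g) = (-6 + g)*(-3 + g))
-33*(16 + G(2)) = -33*(16 + (18 + 2² - 9*2)) = -33*(16 + (18 + 4 - 18)) = -33*(16 + 4) = -33*20 = -660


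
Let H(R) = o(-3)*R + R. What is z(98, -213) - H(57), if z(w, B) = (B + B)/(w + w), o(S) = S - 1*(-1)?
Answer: 5373/98 ≈ 54.827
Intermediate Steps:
o(S) = 1 + S (o(S) = S + 1 = 1 + S)
z(w, B) = B/w (z(w, B) = (2*B)/((2*w)) = (2*B)*(1/(2*w)) = B/w)
H(R) = -R (H(R) = (1 - 3)*R + R = -2*R + R = -R)
z(98, -213) - H(57) = -213/98 - (-1)*57 = -213*1/98 - 1*(-57) = -213/98 + 57 = 5373/98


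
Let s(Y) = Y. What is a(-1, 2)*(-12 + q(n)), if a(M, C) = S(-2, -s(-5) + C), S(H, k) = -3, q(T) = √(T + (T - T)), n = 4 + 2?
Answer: 36 - 3*√6 ≈ 28.652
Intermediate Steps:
n = 6
q(T) = √T (q(T) = √(T + 0) = √T)
a(M, C) = -3
a(-1, 2)*(-12 + q(n)) = -3*(-12 + √6) = 36 - 3*√6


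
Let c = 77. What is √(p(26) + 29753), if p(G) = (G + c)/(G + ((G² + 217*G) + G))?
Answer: √24638472690/910 ≈ 172.49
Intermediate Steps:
p(G) = (77 + G)/(G² + 219*G) (p(G) = (G + 77)/(G + ((G² + 217*G) + G)) = (77 + G)/(G + (G² + 218*G)) = (77 + G)/(G² + 219*G))
√(p(26) + 29753) = √((77 + 26)/(26*(219 + 26)) + 29753) = √((1/26)*103/245 + 29753) = √((1/26)*(1/245)*103 + 29753) = √(103/6370 + 29753) = √(189526713/6370) = √24638472690/910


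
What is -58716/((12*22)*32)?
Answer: -4893/704 ≈ -6.9503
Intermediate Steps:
-58716/((12*22)*32) = -58716/(264*32) = -58716/8448 = -58716*1/8448 = -4893/704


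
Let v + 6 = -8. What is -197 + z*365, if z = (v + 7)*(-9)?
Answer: 22798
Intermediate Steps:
v = -14 (v = -6 - 8 = -14)
z = 63 (z = (-14 + 7)*(-9) = -7*(-9) = 63)
-197 + z*365 = -197 + 63*365 = -197 + 22995 = 22798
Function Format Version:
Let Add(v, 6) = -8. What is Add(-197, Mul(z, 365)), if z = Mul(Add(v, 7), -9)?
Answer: 22798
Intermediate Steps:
v = -14 (v = Add(-6, -8) = -14)
z = 63 (z = Mul(Add(-14, 7), -9) = Mul(-7, -9) = 63)
Add(-197, Mul(z, 365)) = Add(-197, Mul(63, 365)) = Add(-197, 22995) = 22798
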